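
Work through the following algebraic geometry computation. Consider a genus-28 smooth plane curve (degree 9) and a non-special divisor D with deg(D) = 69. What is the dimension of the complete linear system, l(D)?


First, compute the genus of a smooth plane curve of degree 9:
g = (d-1)(d-2)/2 = (9-1)(9-2)/2 = 28
For a non-special divisor D (i.e., h^1(D) = 0), Riemann-Roch gives:
l(D) = deg(D) - g + 1
Since deg(D) = 69 >= 2g - 1 = 55, D is non-special.
l(D) = 69 - 28 + 1 = 42

42


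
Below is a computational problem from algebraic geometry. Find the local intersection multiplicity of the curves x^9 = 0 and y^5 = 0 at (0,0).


The intersection multiplicity of V(x^a) and V(y^b) at the origin is:
I(O; V(x^9), V(y^5)) = dim_k(k[x,y]/(x^9, y^5))
A basis for k[x,y]/(x^9, y^5) is the set of monomials x^i * y^j
where 0 <= i < 9 and 0 <= j < 5.
The number of such monomials is 9 * 5 = 45

45


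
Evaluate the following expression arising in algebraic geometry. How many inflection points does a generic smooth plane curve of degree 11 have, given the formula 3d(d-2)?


For a general smooth plane curve C of degree d, the inflection points are
the intersection of C with its Hessian curve, which has degree 3(d-2).
By Bezout, the total intersection number is d * 3(d-2) = 11 * 27 = 297.
For a general curve every flex is ordinary, so each contributes
multiplicity 1 to C·Hess(C), and the number of distinct inflection
points is 3d(d-2).
Inflection points = 3*11*(11-2) = 3*11*9 = 297

297


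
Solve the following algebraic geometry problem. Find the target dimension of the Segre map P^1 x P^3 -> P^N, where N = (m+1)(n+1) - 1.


The Segre embedding maps P^m x P^n into P^N via
all products of coordinates from each factor.
N = (m+1)(n+1) - 1
N = (1+1)(3+1) - 1
N = 2*4 - 1
N = 8 - 1 = 7

7


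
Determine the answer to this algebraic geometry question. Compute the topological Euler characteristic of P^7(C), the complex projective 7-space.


The complex projective space P^7 has one cell in each even real dimension 0, 2, ..., 14.
The cohomology groups are H^{2k}(P^7) = Z for k = 0,...,7, and 0 otherwise.
Euler characteristic = sum of Betti numbers = 1 per even-dimensional cohomology group.
chi(P^7) = 7 + 1 = 8

8


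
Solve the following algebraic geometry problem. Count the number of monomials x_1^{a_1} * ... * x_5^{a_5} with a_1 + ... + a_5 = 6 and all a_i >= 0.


The number of degree-6 monomials in 5 variables is C(d+n-1, n-1).
= C(6+5-1, 5-1) = C(10, 4)
= 210

210


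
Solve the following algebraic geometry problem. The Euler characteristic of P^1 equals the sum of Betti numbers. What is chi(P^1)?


The complex projective space P^1 has one cell in each even real dimension 0, 2, ..., 2.
The cohomology groups are H^{2k}(P^1) = Z for k = 0,...,1, and 0 otherwise.
Euler characteristic = sum of Betti numbers = 1 per even-dimensional cohomology group.
chi(P^1) = 1 + 1 = 2

2


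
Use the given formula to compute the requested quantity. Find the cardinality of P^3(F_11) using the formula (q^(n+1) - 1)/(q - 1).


P^3(F_11) has (q^(n+1) - 1)/(q - 1) points.
= 11^3 + 11^2 + 11^1 + 11^0
= 1331 + 121 + 11 + 1
= 1464

1464


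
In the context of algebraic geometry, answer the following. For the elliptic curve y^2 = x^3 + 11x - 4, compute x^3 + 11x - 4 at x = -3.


Compute x^3 + 11x - 4 at x = -3:
x^3 = (-3)^3 = -27
11*x = 11*(-3) = -33
Sum: -27 - 33 - 4 = -64

-64


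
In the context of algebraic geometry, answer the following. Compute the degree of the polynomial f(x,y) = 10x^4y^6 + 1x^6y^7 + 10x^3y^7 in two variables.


Examine each term for its total degree (sum of exponents).
  Term '10x^4y^6' has total degree 4+6 = 10.
  Term '1x^6y^7' has total degree 6+7 = 13.
  Term '10x^3y^7' has total degree 3+7 = 10.
The maximum total degree among all terms is 13.

13


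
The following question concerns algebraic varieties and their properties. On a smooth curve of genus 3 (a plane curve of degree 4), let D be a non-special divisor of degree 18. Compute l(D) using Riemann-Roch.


First, compute the genus of a smooth plane curve of degree 4:
g = (d-1)(d-2)/2 = (4-1)(4-2)/2 = 3
For a non-special divisor D (i.e., h^1(D) = 0), Riemann-Roch gives:
l(D) = deg(D) - g + 1
Since deg(D) = 18 >= 2g - 1 = 5, D is non-special.
l(D) = 18 - 3 + 1 = 16

16


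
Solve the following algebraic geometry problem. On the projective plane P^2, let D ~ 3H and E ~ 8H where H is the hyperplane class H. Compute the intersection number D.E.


Using bilinearity of the intersection pairing on the projective plane P^2:
(aH).(bH) = ab * (H.H)
We have H^2 = 1 (Bezout).
D.E = (3H).(8H) = 3*8*1
= 24*1
= 24

24


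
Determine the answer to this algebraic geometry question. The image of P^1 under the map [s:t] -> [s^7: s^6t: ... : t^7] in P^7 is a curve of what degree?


The rational normal curve in P^7 is the image of P^1 under the 7-uple Veronese.
A general hyperplane in P^7 pulls back to a degree-7 form on P^1, which has 7 zeros,
so the curve meets a general hyperplane in 7 points. Degree = 7.

7


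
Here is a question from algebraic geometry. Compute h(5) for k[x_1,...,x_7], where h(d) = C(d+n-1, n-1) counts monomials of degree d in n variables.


The Hilbert function for the polynomial ring in 7 variables is:
h(d) = C(d+n-1, n-1)
h(5) = C(5+7-1, 7-1) = C(11, 6)
= 11! / (6! * 5!)
= 462

462


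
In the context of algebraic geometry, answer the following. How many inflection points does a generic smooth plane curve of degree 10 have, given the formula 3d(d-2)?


For a general smooth plane curve C of degree d, the inflection points are
the intersection of C with its Hessian curve, which has degree 3(d-2).
By Bezout, the total intersection number is d * 3(d-2) = 10 * 24 = 240.
For a general curve every flex is ordinary, so each contributes
multiplicity 1 to C·Hess(C), and the number of distinct inflection
points is 3d(d-2).
Inflection points = 3*10*(10-2) = 3*10*8 = 240

240


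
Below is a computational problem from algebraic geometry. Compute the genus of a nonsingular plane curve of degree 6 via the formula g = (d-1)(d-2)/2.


Using the genus formula for smooth plane curves:
g = (d-1)(d-2)/2
g = (6-1)(6-2)/2
g = 5*4/2
g = 20/2 = 10

10


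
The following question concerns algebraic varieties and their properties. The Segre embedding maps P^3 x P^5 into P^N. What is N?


The Segre embedding maps P^m x P^n into P^N via
all products of coordinates from each factor.
N = (m+1)(n+1) - 1
N = (3+1)(5+1) - 1
N = 4*6 - 1
N = 24 - 1 = 23

23


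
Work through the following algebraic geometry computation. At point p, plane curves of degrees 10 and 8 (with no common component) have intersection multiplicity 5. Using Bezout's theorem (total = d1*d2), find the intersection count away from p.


By Bezout's theorem, the total intersection number is d1 * d2.
Total = 10 * 8 = 80
Intersection multiplicity at p = 5
Remaining intersections = 80 - 5 = 75

75


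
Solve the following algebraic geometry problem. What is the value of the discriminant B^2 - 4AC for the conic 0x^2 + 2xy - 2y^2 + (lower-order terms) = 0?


The discriminant of a conic Ax^2 + Bxy + Cy^2 + ... = 0 is B^2 - 4AC.
B^2 = 2^2 = 4
4AC = 4*0*(-2) = 0
Discriminant = 4 + 0 = 4

4


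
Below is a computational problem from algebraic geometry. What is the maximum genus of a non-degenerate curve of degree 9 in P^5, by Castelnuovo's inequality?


Castelnuovo's bound: write d - 1 = m(r-1) + epsilon with 0 <= epsilon < r-1.
d - 1 = 9 - 1 = 8
r - 1 = 5 - 1 = 4
8 = 2*4 + 0, so m = 2, epsilon = 0
pi(d, r) = m(m-1)(r-1)/2 + m*epsilon
= 2*1*4/2 + 2*0
= 8/2 + 0
= 4 + 0 = 4

4


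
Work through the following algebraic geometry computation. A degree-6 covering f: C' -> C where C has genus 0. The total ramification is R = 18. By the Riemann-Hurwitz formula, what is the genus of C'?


Riemann-Hurwitz formula: 2g' - 2 = d(2g - 2) + R
Given: d = 6, g = 0, R = 18
2g' - 2 = 6*(2*0 - 2) + 18
2g' - 2 = 6*(-2) + 18
2g' - 2 = -12 + 18 = 6
2g' = 8
g' = 4

4


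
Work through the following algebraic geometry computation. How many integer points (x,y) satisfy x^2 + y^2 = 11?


Systematically check integer values of x where x^2 <= 11.
For each valid x, check if 11 - x^2 is a perfect square.
Total integer solutions found: 0

0


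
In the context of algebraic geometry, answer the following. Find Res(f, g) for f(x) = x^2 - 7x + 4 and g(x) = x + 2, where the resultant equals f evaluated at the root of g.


For Res(f, x - c), we evaluate f at x = c.
f(-2) = (-2)^2 - 7*(-2) + 4
= 4 + 14 + 4
= 18 + 4 = 22
Res(f, g) = 22

22


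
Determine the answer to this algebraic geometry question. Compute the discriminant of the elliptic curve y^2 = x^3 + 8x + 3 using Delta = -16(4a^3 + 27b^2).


Compute each component:
4a^3 = 4*8^3 = 4*512 = 2048
27b^2 = 27*3^2 = 27*9 = 243
4a^3 + 27b^2 = 2048 + 243 = 2291
Delta = -16*2291 = -36656

-36656


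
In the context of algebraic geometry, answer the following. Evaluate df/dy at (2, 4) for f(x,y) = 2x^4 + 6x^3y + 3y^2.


df/dy = 6*x^3 + 2*3*y^1
At (2,4): 6*2^3 + 2*3*4^1
= 48 + 24
= 72

72


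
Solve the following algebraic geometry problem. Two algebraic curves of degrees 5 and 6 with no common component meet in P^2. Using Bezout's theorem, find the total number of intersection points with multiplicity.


Bezout's theorem states the intersection count equals the product of degrees.
Intersection count = 5 * 6 = 30

30


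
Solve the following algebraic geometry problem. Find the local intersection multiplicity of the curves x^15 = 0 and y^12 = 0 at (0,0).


The intersection multiplicity of V(x^a) and V(y^b) at the origin is:
I(O; V(x^15), V(y^12)) = dim_k(k[x,y]/(x^15, y^12))
A basis for k[x,y]/(x^15, y^12) is the set of monomials x^i * y^j
where 0 <= i < 15 and 0 <= j < 12.
The number of such monomials is 15 * 12 = 180

180


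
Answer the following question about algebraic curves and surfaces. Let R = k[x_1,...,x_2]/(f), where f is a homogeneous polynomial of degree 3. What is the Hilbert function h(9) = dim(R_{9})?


For R = k[x_1,...,x_n]/(f) with f homogeneous of degree e:
The Hilbert series is (1 - t^e)/(1 - t)^n.
So h(d) = C(d+n-1, n-1) - C(d-e+n-1, n-1) for d >= e.
With n=2, e=3, d=9:
C(9+2-1, 2-1) = C(10, 1) = 10
C(9-3+2-1, 2-1) = C(7, 1) = 7
h(9) = 10 - 7 = 3

3


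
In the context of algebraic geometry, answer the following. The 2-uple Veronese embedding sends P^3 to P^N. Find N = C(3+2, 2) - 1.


The Veronese embedding v_d: P^n -> P^N maps each point to all
degree-d monomials in n+1 homogeneous coordinates.
N = C(n+d, d) - 1
N = C(3+2, 2) - 1
N = C(5, 2) - 1
C(5, 2) = 10
N = 10 - 1 = 9

9


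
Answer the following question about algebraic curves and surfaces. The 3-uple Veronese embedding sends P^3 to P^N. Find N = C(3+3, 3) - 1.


The Veronese embedding v_d: P^n -> P^N maps each point to all
degree-d monomials in n+1 homogeneous coordinates.
N = C(n+d, d) - 1
N = C(3+3, 3) - 1
N = C(6, 3) - 1
C(6, 3) = 20
N = 20 - 1 = 19

19


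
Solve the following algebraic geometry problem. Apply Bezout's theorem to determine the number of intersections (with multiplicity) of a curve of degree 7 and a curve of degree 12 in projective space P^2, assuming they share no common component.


Bezout's theorem states the intersection count equals the product of degrees.
Intersection count = 7 * 12 = 84

84


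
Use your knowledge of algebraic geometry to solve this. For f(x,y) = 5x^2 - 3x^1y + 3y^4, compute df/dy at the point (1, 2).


df/dy = (-3)*x^1 + 4*3*y^3
At (1,2): (-3)*1^1 + 4*3*2^3
= -3 + 96
= 93

93


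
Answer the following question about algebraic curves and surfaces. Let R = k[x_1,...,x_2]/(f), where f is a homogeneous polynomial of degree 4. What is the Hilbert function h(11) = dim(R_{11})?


For R = k[x_1,...,x_n]/(f) with f homogeneous of degree e:
The Hilbert series is (1 - t^e)/(1 - t)^n.
So h(d) = C(d+n-1, n-1) - C(d-e+n-1, n-1) for d >= e.
With n=2, e=4, d=11:
C(11+2-1, 2-1) = C(12, 1) = 12
C(11-4+2-1, 2-1) = C(8, 1) = 8
h(11) = 12 - 8 = 4

4


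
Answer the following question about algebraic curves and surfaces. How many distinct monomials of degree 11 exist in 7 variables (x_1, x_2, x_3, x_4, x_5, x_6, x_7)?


The number of degree-11 monomials in 7 variables is C(d+n-1, n-1).
= C(11+7-1, 7-1) = C(17, 6)
= 12376

12376


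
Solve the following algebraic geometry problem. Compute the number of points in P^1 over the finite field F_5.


P^1(F_5) has (q^(n+1) - 1)/(q - 1) points.
= 5^1 + 5^0
= 5 + 1
= 6

6


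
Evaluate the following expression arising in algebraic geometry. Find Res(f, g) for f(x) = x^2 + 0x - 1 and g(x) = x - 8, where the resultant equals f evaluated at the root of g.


For Res(f, x - c), we evaluate f at x = c.
f(8) = 8^2 + 0*8 - 1
= 64 + 0 - 1
= 64 - 1 = 63
Res(f, g) = 63

63


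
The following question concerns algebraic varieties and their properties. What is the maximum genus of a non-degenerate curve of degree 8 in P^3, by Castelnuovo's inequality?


Castelnuovo's bound: write d - 1 = m(r-1) + epsilon with 0 <= epsilon < r-1.
d - 1 = 8 - 1 = 7
r - 1 = 3 - 1 = 2
7 = 3*2 + 1, so m = 3, epsilon = 1
pi(d, r) = m(m-1)(r-1)/2 + m*epsilon
= 3*2*2/2 + 3*1
= 12/2 + 3
= 6 + 3 = 9

9


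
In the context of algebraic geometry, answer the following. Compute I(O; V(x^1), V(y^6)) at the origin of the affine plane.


The intersection multiplicity of V(x^a) and V(y^b) at the origin is:
I(O; V(x^1), V(y^6)) = dim_k(k[x,y]/(x^1, y^6))
A basis for k[x,y]/(x^1, y^6) is the set of monomials x^i * y^j
where 0 <= i < 1 and 0 <= j < 6.
The number of such monomials is 1 * 6 = 6

6


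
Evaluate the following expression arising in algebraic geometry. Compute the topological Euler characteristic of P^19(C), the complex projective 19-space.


The complex projective space P^19 has one cell in each even real dimension 0, 2, ..., 38.
The cohomology groups are H^{2k}(P^19) = Z for k = 0,...,19, and 0 otherwise.
Euler characteristic = sum of Betti numbers = 1 per even-dimensional cohomology group.
chi(P^19) = 19 + 1 = 20

20


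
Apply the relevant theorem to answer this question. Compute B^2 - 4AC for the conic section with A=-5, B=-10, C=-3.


The discriminant of a conic Ax^2 + Bxy + Cy^2 + ... = 0 is B^2 - 4AC.
B^2 = (-10)^2 = 100
4AC = 4*(-5)*(-3) = 60
Discriminant = 100 - 60 = 40

40


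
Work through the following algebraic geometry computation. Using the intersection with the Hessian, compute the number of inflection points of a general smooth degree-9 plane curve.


For a general smooth plane curve C of degree d, the inflection points are
the intersection of C with its Hessian curve, which has degree 3(d-2).
By Bezout, the total intersection number is d * 3(d-2) = 9 * 21 = 189.
For a general curve every flex is ordinary, so each contributes
multiplicity 1 to C·Hess(C), and the number of distinct inflection
points is 3d(d-2).
Inflection points = 3*9*(9-2) = 3*9*7 = 189

189


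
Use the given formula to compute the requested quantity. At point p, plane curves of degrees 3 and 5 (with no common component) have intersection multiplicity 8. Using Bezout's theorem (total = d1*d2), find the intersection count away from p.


By Bezout's theorem, the total intersection number is d1 * d2.
Total = 3 * 5 = 15
Intersection multiplicity at p = 8
Remaining intersections = 15 - 8 = 7

7


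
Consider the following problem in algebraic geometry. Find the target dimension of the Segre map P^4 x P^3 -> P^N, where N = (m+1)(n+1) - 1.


The Segre embedding maps P^m x P^n into P^N via
all products of coordinates from each factor.
N = (m+1)(n+1) - 1
N = (4+1)(3+1) - 1
N = 5*4 - 1
N = 20 - 1 = 19

19


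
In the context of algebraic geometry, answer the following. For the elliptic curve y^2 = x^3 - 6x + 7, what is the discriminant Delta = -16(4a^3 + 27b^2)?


Compute each component:
4a^3 = 4*(-6)^3 = 4*(-216) = -864
27b^2 = 27*7^2 = 27*49 = 1323
4a^3 + 27b^2 = -864 + 1323 = 459
Delta = -16*459 = -7344

-7344


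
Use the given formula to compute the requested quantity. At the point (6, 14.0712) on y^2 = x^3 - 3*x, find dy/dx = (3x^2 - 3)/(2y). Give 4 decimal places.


Using implicit differentiation of y^2 = x^3 - 3*x:
2y * dy/dx = 3x^2 - 3
dy/dx = (3x^2 - 3)/(2y)
Numerator: 3*6^2 - 3 = 105
Denominator: 2*14.0712 = 28.1424
dy/dx = 105/28.1424 = 3.7310

3.7310


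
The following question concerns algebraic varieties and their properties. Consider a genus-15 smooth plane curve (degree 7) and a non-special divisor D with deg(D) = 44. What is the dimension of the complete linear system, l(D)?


First, compute the genus of a smooth plane curve of degree 7:
g = (d-1)(d-2)/2 = (7-1)(7-2)/2 = 15
For a non-special divisor D (i.e., h^1(D) = 0), Riemann-Roch gives:
l(D) = deg(D) - g + 1
Since deg(D) = 44 >= 2g - 1 = 29, D is non-special.
l(D) = 44 - 15 + 1 = 30

30


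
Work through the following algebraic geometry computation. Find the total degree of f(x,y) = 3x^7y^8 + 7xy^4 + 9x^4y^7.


Examine each term for its total degree (sum of exponents).
  Term '3x^7y^8' has total degree 7+8 = 15.
  Term '7xy^4' has total degree 1+4 = 5.
  Term '9x^4y^7' has total degree 4+7 = 11.
The maximum total degree among all terms is 15.

15


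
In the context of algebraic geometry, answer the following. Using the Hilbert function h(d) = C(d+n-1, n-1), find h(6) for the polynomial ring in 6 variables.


The Hilbert function for the polynomial ring in 6 variables is:
h(d) = C(d+n-1, n-1)
h(6) = C(6+6-1, 6-1) = C(11, 5)
= 11! / (5! * 6!)
= 462

462


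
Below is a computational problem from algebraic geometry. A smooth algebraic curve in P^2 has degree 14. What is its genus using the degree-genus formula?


Using the genus formula for smooth plane curves:
g = (d-1)(d-2)/2
g = (14-1)(14-2)/2
g = 13*12/2
g = 156/2 = 78

78


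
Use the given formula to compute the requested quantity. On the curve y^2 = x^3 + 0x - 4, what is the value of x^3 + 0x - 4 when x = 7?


Compute x^3 + 0x - 4 at x = 7:
x^3 = 7^3 = 343
0*x = 0*7 = 0
Sum: 343 + 0 - 4 = 339

339


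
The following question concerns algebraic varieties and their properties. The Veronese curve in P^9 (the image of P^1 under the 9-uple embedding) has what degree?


The rational normal curve in P^9 is the image of P^1 under the 9-uple Veronese.
A general hyperplane in P^9 pulls back to a degree-9 form on P^1, which has 9 zeros,
so the curve meets a general hyperplane in 9 points. Degree = 9.

9


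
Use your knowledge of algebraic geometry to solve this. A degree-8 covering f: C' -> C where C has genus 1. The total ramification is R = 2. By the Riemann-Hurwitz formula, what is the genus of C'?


Riemann-Hurwitz formula: 2g' - 2 = d(2g - 2) + R
Given: d = 8, g = 1, R = 2
2g' - 2 = 8*(2*1 - 2) + 2
2g' - 2 = 8*0 + 2
2g' - 2 = 0 + 2 = 2
2g' = 4
g' = 2

2


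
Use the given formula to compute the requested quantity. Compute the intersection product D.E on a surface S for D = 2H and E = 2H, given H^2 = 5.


Using bilinearity of the intersection pairing on a surface S:
(aH).(bH) = ab * (H.H)
We have H^2 = 5.
D.E = (2H).(2H) = 2*2*5
= 4*5
= 20

20


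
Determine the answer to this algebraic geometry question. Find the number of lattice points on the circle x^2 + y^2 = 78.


Systematically check integer values of x where x^2 <= 78.
For each valid x, check if 78 - x^2 is a perfect square.
Total integer solutions found: 0

0


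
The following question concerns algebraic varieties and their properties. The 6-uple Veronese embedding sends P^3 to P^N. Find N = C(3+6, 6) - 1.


The Veronese embedding v_d: P^n -> P^N maps each point to all
degree-d monomials in n+1 homogeneous coordinates.
N = C(n+d, d) - 1
N = C(3+6, 6) - 1
N = C(9, 6) - 1
C(9, 6) = 84
N = 84 - 1 = 83

83


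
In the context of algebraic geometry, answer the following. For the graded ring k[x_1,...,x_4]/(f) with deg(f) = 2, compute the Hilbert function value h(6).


For R = k[x_1,...,x_n]/(f) with f homogeneous of degree e:
The Hilbert series is (1 - t^e)/(1 - t)^n.
So h(d) = C(d+n-1, n-1) - C(d-e+n-1, n-1) for d >= e.
With n=4, e=2, d=6:
C(6+4-1, 4-1) = C(9, 3) = 84
C(6-2+4-1, 4-1) = C(7, 3) = 35
h(6) = 84 - 35 = 49

49


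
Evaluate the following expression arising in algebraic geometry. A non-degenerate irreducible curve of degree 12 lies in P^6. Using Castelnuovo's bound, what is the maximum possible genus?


Castelnuovo's bound: write d - 1 = m(r-1) + epsilon with 0 <= epsilon < r-1.
d - 1 = 12 - 1 = 11
r - 1 = 6 - 1 = 5
11 = 2*5 + 1, so m = 2, epsilon = 1
pi(d, r) = m(m-1)(r-1)/2 + m*epsilon
= 2*1*5/2 + 2*1
= 10/2 + 2
= 5 + 2 = 7

7


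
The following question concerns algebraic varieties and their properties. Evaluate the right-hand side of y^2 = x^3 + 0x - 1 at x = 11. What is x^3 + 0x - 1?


Compute x^3 + 0x - 1 at x = 11:
x^3 = 11^3 = 1331
0*x = 0*11 = 0
Sum: 1331 + 0 - 1 = 1330

1330


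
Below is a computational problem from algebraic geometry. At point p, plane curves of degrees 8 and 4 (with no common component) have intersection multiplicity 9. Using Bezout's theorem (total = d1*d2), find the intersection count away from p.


By Bezout's theorem, the total intersection number is d1 * d2.
Total = 8 * 4 = 32
Intersection multiplicity at p = 9
Remaining intersections = 32 - 9 = 23

23


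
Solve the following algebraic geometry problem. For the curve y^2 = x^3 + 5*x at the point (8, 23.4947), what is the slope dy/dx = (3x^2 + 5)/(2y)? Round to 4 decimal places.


Using implicit differentiation of y^2 = x^3 + 5*x:
2y * dy/dx = 3x^2 + 5
dy/dx = (3x^2 + 5)/(2y)
Numerator: 3*8^2 + 5 = 197
Denominator: 2*23.4947 = 46.9894
dy/dx = 197/46.9894 = 4.1924

4.1924


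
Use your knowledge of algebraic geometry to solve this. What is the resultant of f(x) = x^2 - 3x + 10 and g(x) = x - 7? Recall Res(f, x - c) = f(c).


For Res(f, x - c), we evaluate f at x = c.
f(7) = 7^2 - 3*7 + 10
= 49 - 21 + 10
= 28 + 10 = 38
Res(f, g) = 38

38


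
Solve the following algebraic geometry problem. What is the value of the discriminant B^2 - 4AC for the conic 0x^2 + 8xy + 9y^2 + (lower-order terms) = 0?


The discriminant of a conic Ax^2 + Bxy + Cy^2 + ... = 0 is B^2 - 4AC.
B^2 = 8^2 = 64
4AC = 4*0*9 = 0
Discriminant = 64 + 0 = 64

64


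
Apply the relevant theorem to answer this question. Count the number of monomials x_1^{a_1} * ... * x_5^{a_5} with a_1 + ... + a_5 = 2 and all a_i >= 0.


The number of degree-2 monomials in 5 variables is C(d+n-1, n-1).
= C(2+5-1, 5-1) = C(6, 4)
= 15

15


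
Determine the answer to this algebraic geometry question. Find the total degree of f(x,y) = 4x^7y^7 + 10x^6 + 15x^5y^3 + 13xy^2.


Examine each term for its total degree (sum of exponents).
  Term '4x^7y^7' has total degree 7+7 = 14.
  Term '10x^6' has total degree 6+0 = 6.
  Term '15x^5y^3' has total degree 5+3 = 8.
  Term '13xy^2' has total degree 1+2 = 3.
The maximum total degree among all terms is 14.

14


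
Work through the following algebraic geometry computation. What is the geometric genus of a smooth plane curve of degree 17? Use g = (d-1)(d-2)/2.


Using the genus formula for smooth plane curves:
g = (d-1)(d-2)/2
g = (17-1)(17-2)/2
g = 16*15/2
g = 240/2 = 120

120


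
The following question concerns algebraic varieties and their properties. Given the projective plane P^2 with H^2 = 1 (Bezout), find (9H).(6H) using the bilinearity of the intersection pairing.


Using bilinearity of the intersection pairing on the projective plane P^2:
(aH).(bH) = ab * (H.H)
We have H^2 = 1 (Bezout).
D.E = (9H).(6H) = 9*6*1
= 54*1
= 54

54


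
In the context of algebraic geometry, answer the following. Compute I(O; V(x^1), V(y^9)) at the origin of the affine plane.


The intersection multiplicity of V(x^a) and V(y^b) at the origin is:
I(O; V(x^1), V(y^9)) = dim_k(k[x,y]/(x^1, y^9))
A basis for k[x,y]/(x^1, y^9) is the set of monomials x^i * y^j
where 0 <= i < 1 and 0 <= j < 9.
The number of such monomials is 1 * 9 = 9

9


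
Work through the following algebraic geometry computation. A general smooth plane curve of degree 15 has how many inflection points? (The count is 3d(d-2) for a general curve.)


For a general smooth plane curve C of degree d, the inflection points are
the intersection of C with its Hessian curve, which has degree 3(d-2).
By Bezout, the total intersection number is d * 3(d-2) = 15 * 39 = 585.
For a general curve every flex is ordinary, so each contributes
multiplicity 1 to C·Hess(C), and the number of distinct inflection
points is 3d(d-2).
Inflection points = 3*15*(15-2) = 3*15*13 = 585

585


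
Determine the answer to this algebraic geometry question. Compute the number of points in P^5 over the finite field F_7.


P^5(F_7) has (q^(n+1) - 1)/(q - 1) points.
= 7^5 + 7^4 + 7^3 + 7^2 + 7^1 + 7^0
= 16807 + 2401 + 343 + 49 + 7 + 1
= 19608

19608


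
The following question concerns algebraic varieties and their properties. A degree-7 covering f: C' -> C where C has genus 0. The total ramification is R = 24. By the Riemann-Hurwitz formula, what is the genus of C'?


Riemann-Hurwitz formula: 2g' - 2 = d(2g - 2) + R
Given: d = 7, g = 0, R = 24
2g' - 2 = 7*(2*0 - 2) + 24
2g' - 2 = 7*(-2) + 24
2g' - 2 = -14 + 24 = 10
2g' = 12
g' = 6

6


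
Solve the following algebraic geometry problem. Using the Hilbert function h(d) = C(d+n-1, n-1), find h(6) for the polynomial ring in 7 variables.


The Hilbert function for the polynomial ring in 7 variables is:
h(d) = C(d+n-1, n-1)
h(6) = C(6+7-1, 7-1) = C(12, 6)
= 12! / (6! * 6!)
= 924

924


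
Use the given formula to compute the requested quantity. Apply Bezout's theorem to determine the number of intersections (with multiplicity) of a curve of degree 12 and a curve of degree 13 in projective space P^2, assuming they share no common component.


Bezout's theorem states the intersection count equals the product of degrees.
Intersection count = 12 * 13 = 156

156


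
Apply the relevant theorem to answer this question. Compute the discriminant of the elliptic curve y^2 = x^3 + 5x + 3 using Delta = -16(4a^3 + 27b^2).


Compute each component:
4a^3 = 4*5^3 = 4*125 = 500
27b^2 = 27*3^2 = 27*9 = 243
4a^3 + 27b^2 = 500 + 243 = 743
Delta = -16*743 = -11888

-11888


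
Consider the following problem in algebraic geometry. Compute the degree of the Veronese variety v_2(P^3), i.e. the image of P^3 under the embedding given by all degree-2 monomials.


The Veronese variety v_2(P^3) has degree d^r.
d^r = 2^3 = 8

8


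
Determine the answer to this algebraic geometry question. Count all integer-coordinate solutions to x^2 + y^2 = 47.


Systematically check integer values of x where x^2 <= 47.
For each valid x, check if 47 - x^2 is a perfect square.
Total integer solutions found: 0

0


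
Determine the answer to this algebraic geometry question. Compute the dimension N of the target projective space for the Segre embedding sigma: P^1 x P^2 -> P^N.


The Segre embedding maps P^m x P^n into P^N via
all products of coordinates from each factor.
N = (m+1)(n+1) - 1
N = (1+1)(2+1) - 1
N = 2*3 - 1
N = 6 - 1 = 5

5


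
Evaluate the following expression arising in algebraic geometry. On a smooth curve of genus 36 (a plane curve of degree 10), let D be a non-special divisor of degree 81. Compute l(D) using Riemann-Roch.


First, compute the genus of a smooth plane curve of degree 10:
g = (d-1)(d-2)/2 = (10-1)(10-2)/2 = 36
For a non-special divisor D (i.e., h^1(D) = 0), Riemann-Roch gives:
l(D) = deg(D) - g + 1
Since deg(D) = 81 >= 2g - 1 = 71, D is non-special.
l(D) = 81 - 36 + 1 = 46

46


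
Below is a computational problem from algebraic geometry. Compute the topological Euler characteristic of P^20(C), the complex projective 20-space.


The complex projective space P^20 has one cell in each even real dimension 0, 2, ..., 40.
The cohomology groups are H^{2k}(P^20) = Z for k = 0,...,20, and 0 otherwise.
Euler characteristic = sum of Betti numbers = 1 per even-dimensional cohomology group.
chi(P^20) = 20 + 1 = 21

21


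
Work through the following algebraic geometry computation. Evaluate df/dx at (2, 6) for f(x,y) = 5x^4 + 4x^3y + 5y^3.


df/dx = 4*5*x^3 + 3*4*x^2*y
At (2,6): 4*5*2^3 + 3*4*2^2*6
= 160 + 288
= 448

448


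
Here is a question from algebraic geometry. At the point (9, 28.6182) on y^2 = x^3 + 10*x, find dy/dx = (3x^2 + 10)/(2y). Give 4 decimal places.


Using implicit differentiation of y^2 = x^3 + 10*x:
2y * dy/dx = 3x^2 + 10
dy/dx = (3x^2 + 10)/(2y)
Numerator: 3*9^2 + 10 = 253
Denominator: 2*28.6182 = 57.2364
dy/dx = 253/57.2364 = 4.4203

4.4203


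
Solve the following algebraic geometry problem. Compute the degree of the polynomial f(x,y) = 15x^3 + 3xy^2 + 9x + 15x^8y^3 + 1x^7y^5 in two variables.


Examine each term for its total degree (sum of exponents).
  Term '15x^3' has total degree 3+0 = 3.
  Term '3xy^2' has total degree 1+2 = 3.
  Term '9x' has total degree 1+0 = 1.
  Term '15x^8y^3' has total degree 8+3 = 11.
  Term '1x^7y^5' has total degree 7+5 = 12.
The maximum total degree among all terms is 12.

12


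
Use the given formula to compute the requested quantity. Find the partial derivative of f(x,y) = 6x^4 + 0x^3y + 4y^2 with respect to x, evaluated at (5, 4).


df/dx = 4*6*x^3 + 3*0*x^2*y
At (5,4): 4*6*5^3 + 3*0*5^2*4
= 3000 + 0
= 3000

3000


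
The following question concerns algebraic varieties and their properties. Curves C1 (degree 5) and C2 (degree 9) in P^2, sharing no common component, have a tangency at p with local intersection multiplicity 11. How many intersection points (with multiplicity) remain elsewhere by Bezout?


By Bezout's theorem, the total intersection number is d1 * d2.
Total = 5 * 9 = 45
Intersection multiplicity at p = 11
Remaining intersections = 45 - 11 = 34

34


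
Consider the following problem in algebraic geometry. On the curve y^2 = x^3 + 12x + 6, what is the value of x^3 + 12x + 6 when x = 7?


Compute x^3 + 12x + 6 at x = 7:
x^3 = 7^3 = 343
12*x = 12*7 = 84
Sum: 343 + 84 + 6 = 433

433


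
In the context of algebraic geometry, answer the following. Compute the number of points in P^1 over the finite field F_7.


P^1(F_7) has (q^(n+1) - 1)/(q - 1) points.
= 7^1 + 7^0
= 7 + 1
= 8

8


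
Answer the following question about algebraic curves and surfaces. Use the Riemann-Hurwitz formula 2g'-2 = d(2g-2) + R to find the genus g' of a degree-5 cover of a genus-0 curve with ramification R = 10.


Riemann-Hurwitz formula: 2g' - 2 = d(2g - 2) + R
Given: d = 5, g = 0, R = 10
2g' - 2 = 5*(2*0 - 2) + 10
2g' - 2 = 5*(-2) + 10
2g' - 2 = -10 + 10 = 0
2g' = 2
g' = 1

1


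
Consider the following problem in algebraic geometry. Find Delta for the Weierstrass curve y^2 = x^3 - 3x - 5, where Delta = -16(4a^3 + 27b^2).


Compute each component:
4a^3 = 4*(-3)^3 = 4*(-27) = -108
27b^2 = 27*(-5)^2 = 27*25 = 675
4a^3 + 27b^2 = -108 + 675 = 567
Delta = -16*567 = -9072

-9072


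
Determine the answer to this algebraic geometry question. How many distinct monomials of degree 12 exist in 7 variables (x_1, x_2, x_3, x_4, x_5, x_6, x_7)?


The number of degree-12 monomials in 7 variables is C(d+n-1, n-1).
= C(12+7-1, 7-1) = C(18, 6)
= 18564

18564


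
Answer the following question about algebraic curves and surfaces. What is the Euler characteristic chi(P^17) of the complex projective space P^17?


The complex projective space P^17 has one cell in each even real dimension 0, 2, ..., 34.
The cohomology groups are H^{2k}(P^17) = Z for k = 0,...,17, and 0 otherwise.
Euler characteristic = sum of Betti numbers = 1 per even-dimensional cohomology group.
chi(P^17) = 17 + 1 = 18

18


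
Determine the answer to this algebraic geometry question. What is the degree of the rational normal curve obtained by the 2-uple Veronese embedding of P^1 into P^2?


The rational normal curve in P^2 is the image of P^1 under the 2-uple Veronese.
A general hyperplane in P^2 pulls back to a degree-2 form on P^1, which has 2 zeros,
so the curve meets a general hyperplane in 2 points. Degree = 2.

2


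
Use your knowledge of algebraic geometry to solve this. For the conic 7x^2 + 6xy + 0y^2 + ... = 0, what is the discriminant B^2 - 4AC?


The discriminant of a conic Ax^2 + Bxy + Cy^2 + ... = 0 is B^2 - 4AC.
B^2 = 6^2 = 36
4AC = 4*7*0 = 0
Discriminant = 36 + 0 = 36

36


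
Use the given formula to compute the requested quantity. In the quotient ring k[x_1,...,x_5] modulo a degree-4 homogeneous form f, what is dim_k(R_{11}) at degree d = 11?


For R = k[x_1,...,x_n]/(f) with f homogeneous of degree e:
The Hilbert series is (1 - t^e)/(1 - t)^n.
So h(d) = C(d+n-1, n-1) - C(d-e+n-1, n-1) for d >= e.
With n=5, e=4, d=11:
C(11+5-1, 5-1) = C(15, 4) = 1365
C(11-4+5-1, 5-1) = C(11, 4) = 330
h(11) = 1365 - 330 = 1035

1035


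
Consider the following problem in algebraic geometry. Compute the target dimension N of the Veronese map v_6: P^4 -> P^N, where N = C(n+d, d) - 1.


The Veronese embedding v_d: P^n -> P^N maps each point to all
degree-d monomials in n+1 homogeneous coordinates.
N = C(n+d, d) - 1
N = C(4+6, 6) - 1
N = C(10, 6) - 1
C(10, 6) = 210
N = 210 - 1 = 209

209


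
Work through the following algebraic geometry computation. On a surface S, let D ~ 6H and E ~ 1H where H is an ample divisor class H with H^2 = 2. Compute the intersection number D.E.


Using bilinearity of the intersection pairing on a surface S:
(aH).(bH) = ab * (H.H)
We have H^2 = 2.
D.E = (6H).(1H) = 6*1*2
= 6*2
= 12

12


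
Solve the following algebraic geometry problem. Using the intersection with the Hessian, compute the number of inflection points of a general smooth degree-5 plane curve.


For a general smooth plane curve C of degree d, the inflection points are
the intersection of C with its Hessian curve, which has degree 3(d-2).
By Bezout, the total intersection number is d * 3(d-2) = 5 * 9 = 45.
For a general curve every flex is ordinary, so each contributes
multiplicity 1 to C·Hess(C), and the number of distinct inflection
points is 3d(d-2).
Inflection points = 3*5*(5-2) = 3*5*3 = 45

45


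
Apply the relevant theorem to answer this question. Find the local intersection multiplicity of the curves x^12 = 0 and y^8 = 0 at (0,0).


The intersection multiplicity of V(x^a) and V(y^b) at the origin is:
I(O; V(x^12), V(y^8)) = dim_k(k[x,y]/(x^12, y^8))
A basis for k[x,y]/(x^12, y^8) is the set of monomials x^i * y^j
where 0 <= i < 12 and 0 <= j < 8.
The number of such monomials is 12 * 8 = 96

96


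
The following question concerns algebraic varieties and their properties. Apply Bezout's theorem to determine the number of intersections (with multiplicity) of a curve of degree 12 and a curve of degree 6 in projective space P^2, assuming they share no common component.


Bezout's theorem states the intersection count equals the product of degrees.
Intersection count = 12 * 6 = 72

72


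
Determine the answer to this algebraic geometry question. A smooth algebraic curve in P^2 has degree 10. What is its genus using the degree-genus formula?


Using the genus formula for smooth plane curves:
g = (d-1)(d-2)/2
g = (10-1)(10-2)/2
g = 9*8/2
g = 72/2 = 36

36


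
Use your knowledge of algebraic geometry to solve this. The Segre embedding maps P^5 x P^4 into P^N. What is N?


The Segre embedding maps P^m x P^n into P^N via
all products of coordinates from each factor.
N = (m+1)(n+1) - 1
N = (5+1)(4+1) - 1
N = 6*5 - 1
N = 30 - 1 = 29

29


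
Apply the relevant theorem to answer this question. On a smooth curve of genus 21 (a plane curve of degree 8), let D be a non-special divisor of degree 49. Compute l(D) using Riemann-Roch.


First, compute the genus of a smooth plane curve of degree 8:
g = (d-1)(d-2)/2 = (8-1)(8-2)/2 = 21
For a non-special divisor D (i.e., h^1(D) = 0), Riemann-Roch gives:
l(D) = deg(D) - g + 1
Since deg(D) = 49 >= 2g - 1 = 41, D is non-special.
l(D) = 49 - 21 + 1 = 29

29


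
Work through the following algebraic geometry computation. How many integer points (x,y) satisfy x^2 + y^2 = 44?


Systematically check integer values of x where x^2 <= 44.
For each valid x, check if 44 - x^2 is a perfect square.
Total integer solutions found: 0

0


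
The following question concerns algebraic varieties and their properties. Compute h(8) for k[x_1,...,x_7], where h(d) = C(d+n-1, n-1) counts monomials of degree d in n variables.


The Hilbert function for the polynomial ring in 7 variables is:
h(d) = C(d+n-1, n-1)
h(8) = C(8+7-1, 7-1) = C(14, 6)
= 14! / (6! * 8!)
= 3003

3003


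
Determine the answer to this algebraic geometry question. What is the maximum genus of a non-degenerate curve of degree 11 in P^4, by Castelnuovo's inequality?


Castelnuovo's bound: write d - 1 = m(r-1) + epsilon with 0 <= epsilon < r-1.
d - 1 = 11 - 1 = 10
r - 1 = 4 - 1 = 3
10 = 3*3 + 1, so m = 3, epsilon = 1
pi(d, r) = m(m-1)(r-1)/2 + m*epsilon
= 3*2*3/2 + 3*1
= 18/2 + 3
= 9 + 3 = 12

12


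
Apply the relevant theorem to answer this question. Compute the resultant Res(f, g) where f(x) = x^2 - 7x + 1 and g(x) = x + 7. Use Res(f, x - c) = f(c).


For Res(f, x - c), we evaluate f at x = c.
f(-7) = (-7)^2 - 7*(-7) + 1
= 49 + 49 + 1
= 98 + 1 = 99
Res(f, g) = 99

99


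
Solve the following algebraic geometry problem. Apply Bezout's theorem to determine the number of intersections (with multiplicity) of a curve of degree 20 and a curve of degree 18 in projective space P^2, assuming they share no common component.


Bezout's theorem states the intersection count equals the product of degrees.
Intersection count = 20 * 18 = 360

360


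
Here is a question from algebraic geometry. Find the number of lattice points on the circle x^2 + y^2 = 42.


Systematically check integer values of x where x^2 <= 42.
For each valid x, check if 42 - x^2 is a perfect square.
Total integer solutions found: 0

0


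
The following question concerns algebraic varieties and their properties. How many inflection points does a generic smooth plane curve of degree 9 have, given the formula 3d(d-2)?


For a general smooth plane curve C of degree d, the inflection points are
the intersection of C with its Hessian curve, which has degree 3(d-2).
By Bezout, the total intersection number is d * 3(d-2) = 9 * 21 = 189.
For a general curve every flex is ordinary, so each contributes
multiplicity 1 to C·Hess(C), and the number of distinct inflection
points is 3d(d-2).
Inflection points = 3*9*(9-2) = 3*9*7 = 189

189


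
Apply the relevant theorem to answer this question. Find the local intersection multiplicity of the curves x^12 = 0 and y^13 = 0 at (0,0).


The intersection multiplicity of V(x^a) and V(y^b) at the origin is:
I(O; V(x^12), V(y^13)) = dim_k(k[x,y]/(x^12, y^13))
A basis for k[x,y]/(x^12, y^13) is the set of monomials x^i * y^j
where 0 <= i < 12 and 0 <= j < 13.
The number of such monomials is 12 * 13 = 156

156


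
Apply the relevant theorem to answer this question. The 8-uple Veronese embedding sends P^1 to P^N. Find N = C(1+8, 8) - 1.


The Veronese embedding v_d: P^n -> P^N maps each point to all
degree-d monomials in n+1 homogeneous coordinates.
N = C(n+d, d) - 1
N = C(1+8, 8) - 1
N = C(9, 8) - 1
C(9, 8) = 9
N = 9 - 1 = 8

8


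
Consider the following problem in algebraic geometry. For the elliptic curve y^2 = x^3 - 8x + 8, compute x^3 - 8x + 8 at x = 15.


Compute x^3 - 8x + 8 at x = 15:
x^3 = 15^3 = 3375
(-8)*x = (-8)*15 = -120
Sum: 3375 - 120 + 8 = 3263

3263


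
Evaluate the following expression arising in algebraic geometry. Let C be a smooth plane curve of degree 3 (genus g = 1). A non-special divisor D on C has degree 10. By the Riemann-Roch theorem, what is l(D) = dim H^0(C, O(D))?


First, compute the genus of a smooth plane curve of degree 3:
g = (d-1)(d-2)/2 = (3-1)(3-2)/2 = 1
For a non-special divisor D (i.e., h^1(D) = 0), Riemann-Roch gives:
l(D) = deg(D) - g + 1
Since deg(D) = 10 >= 2g - 1 = 1, D is non-special.
l(D) = 10 - 1 + 1 = 10

10
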